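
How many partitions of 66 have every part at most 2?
p(66, parts ≤ 2) = 34

Use the recurrence p(n, m) = p(n, m−1) + p(n−m, m): either the largest part is < m (count p(n, m−1)) or the largest part is exactly m (remove one copy of m, count p(n−m, m)). With p(0, ·) = 1 this gives p(66, parts ≤ 2) = 34. (By conjugating Young diagrams, this also counts partitions of 66 into at most 2 parts.)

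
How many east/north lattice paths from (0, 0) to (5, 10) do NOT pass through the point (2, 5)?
Number of paths = 1827

Total paths from (0, 0) to (5, 10): C(15, 5) = 3003. Paths through (2, 5): (paths (0, 0) → (2, 5)) × (paths (2, 5) → (5, 10)) = C(7, 2) · C(8, 3) = 21 · 56 = 1176. Avoidance count = 3003 − 1176 = 1827.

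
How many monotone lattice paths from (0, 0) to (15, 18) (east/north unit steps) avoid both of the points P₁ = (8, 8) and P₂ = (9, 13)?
Number of paths = 592730160

Inclusion–exclusion. Total paths: C(33, 15) = 1037158320. Through P₁: C(16, 8)·C(17, 7) = 250295760. Through P₂: C(22, 9)·C(11, 6) = 229808040. Since P₁ is strictly southwest of P₂, a monotone path through both must visit P₁ then P₂; paths through both = C(16, 8)·C(6, 1)·C(11, 6) = 35675640. Avoid both = 1037158320 − 250295760 − 229808040 + 35675640 = 592730160.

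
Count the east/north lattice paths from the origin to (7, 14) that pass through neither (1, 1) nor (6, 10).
Number of paths = 41996

Inclusion–exclusion. Total paths: C(21, 7) = 116280. Through P₁: C(2, 1)·C(19, 6) = 54264. Through P₂: C(16, 6)·C(5, 1) = 40040. Since P₁ is strictly southwest of P₂, a monotone path through both must visit P₁ then P₂; paths through both = C(2, 1)·C(14, 5)·C(5, 1) = 20020. Avoid both = 116280 − 54264 − 40040 + 20020 = 41996.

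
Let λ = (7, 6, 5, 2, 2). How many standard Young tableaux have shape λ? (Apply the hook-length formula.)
# SYT of shape (7, 6, 5, 2, 2) = 1241560320

Hook-length formula: f^λ = n! / Π hook(c), product over all cells c of the Young diagram. For λ = (7, 6, 5, 2, 2), n = 22 boxes. Hook lengths by row (left-to-right, top-to-bottom): [11, 10, 7, 6, 5, 3, 1]; [9, 8, 5, 4, 3, 1]; [7, 6, 3, 2, 1]; [3, 2]; [2, 1]. Product of hooks = 905313024000. So f^λ = 22! / 905313024000 = 1124000727777607680000 / 905313024000 = 1241560320.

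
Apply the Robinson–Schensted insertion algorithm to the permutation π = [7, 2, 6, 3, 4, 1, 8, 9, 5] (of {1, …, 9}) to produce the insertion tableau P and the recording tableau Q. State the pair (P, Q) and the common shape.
P = [1, 3, 4, 5, 9] / [2, 8] / [6] / [7];  Q = [1, 3, 5, 7, 8] / [2, 9] / [4] / [6];  common shape = (5, 2, 1, 1)

Row-insert the values π_1, π_2, … into P one at a time, bumping the leftmost entry strictly greater than the inserted value down to the next row. The recording tableau Q records, in position (i, j), the step at which that cell was added to P.
  Insert 7 (step 1): P = [7];  Q = [1]
  Insert 2 (step 2): P = [2] / [7];  Q = [1] / [2]
  Insert 6 (step 3): P = [2, 6] / [7];  Q = [1, 3] / [2]
  Insert 3 (step 4): P = [2, 3] / [6] / [7];  Q = [1, 3] / [2] / [4]
  Insert 4 (step 5): P = [2, 3, 4] / [6] / [7];  Q = [1, 3, 5] / [2] / [4]
  Insert 1 (step 6): P = [1, 3, 4] / [2] / [6] / [7];  Q = [1, 3, 5] / [2] / [4] / [6]
  Insert 8 (step 7): P = [1, 3, 4, 8] / [2] / [6] / [7];  Q = [1, 3, 5, 7] / [2] / [4] / [6]
  Insert 9 (step 8): P = [1, 3, 4, 8, 9] / [2] / [6] / [7];  Q = [1, 3, 5, 7, 8] / [2] / [4] / [6]
  Insert 5 (step 9): P = [1, 3, 4, 5, 9] / [2, 8] / [6] / [7];  Q = [1, 3, 5, 7, 8] / [2, 9] / [4] / [6]
Final shape: (5, 2, 1, 1).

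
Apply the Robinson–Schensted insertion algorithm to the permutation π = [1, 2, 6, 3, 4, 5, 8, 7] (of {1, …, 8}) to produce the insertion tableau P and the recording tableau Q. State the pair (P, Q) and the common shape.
P = [1, 2, 3, 4, 5, 7] / [6, 8];  Q = [1, 2, 3, 5, 6, 7] / [4, 8];  common shape = (6, 2)

Row-insert the values π_1, π_2, … into P one at a time, bumping the leftmost entry strictly greater than the inserted value down to the next row. The recording tableau Q records, in position (i, j), the step at which that cell was added to P.
  Insert 1 (step 1): P = [1];  Q = [1]
  Insert 2 (step 2): P = [1, 2];  Q = [1, 2]
  Insert 6 (step 3): P = [1, 2, 6];  Q = [1, 2, 3]
  Insert 3 (step 4): P = [1, 2, 3] / [6];  Q = [1, 2, 3] / [4]
  Insert 4 (step 5): P = [1, 2, 3, 4] / [6];  Q = [1, 2, 3, 5] / [4]
  Insert 5 (step 6): P = [1, 2, 3, 4, 5] / [6];  Q = [1, 2, 3, 5, 6] / [4]
  Insert 8 (step 7): P = [1, 2, 3, 4, 5, 8] / [6];  Q = [1, 2, 3, 5, 6, 7] / [4]
  Insert 7 (step 8): P = [1, 2, 3, 4, 5, 7] / [6, 8];  Q = [1, 2, 3, 5, 6, 7] / [4, 8]
Final shape: (6, 2).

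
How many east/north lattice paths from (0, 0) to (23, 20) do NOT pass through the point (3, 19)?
Number of paths = 960566885880

Total paths from (0, 0) to (23, 20): C(43, 23) = 960566918220. Paths through (3, 19): (paths (0, 0) → (3, 19)) × (paths (3, 19) → (23, 20)) = C(22, 3) · C(21, 20) = 1540 · 21 = 32340. Avoidance count = 960566918220 − 32340 = 960566885880.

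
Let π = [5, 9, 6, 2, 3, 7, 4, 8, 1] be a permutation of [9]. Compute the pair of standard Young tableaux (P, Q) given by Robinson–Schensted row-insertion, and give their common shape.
P = [1, 3, 4, 8] / [2, 6, 7] / [5] / [9];  Q = [1, 2, 6, 8] / [3, 5, 7] / [4] / [9];  common shape = (4, 3, 1, 1)

Row-insert the values π_1, π_2, … into P one at a time, bumping the leftmost entry strictly greater than the inserted value down to the next row. The recording tableau Q records, in position (i, j), the step at which that cell was added to P.
  Insert 5 (step 1): P = [5];  Q = [1]
  Insert 9 (step 2): P = [5, 9];  Q = [1, 2]
  Insert 6 (step 3): P = [5, 6] / [9];  Q = [1, 2] / [3]
  Insert 2 (step 4): P = [2, 6] / [5] / [9];  Q = [1, 2] / [3] / [4]
  Insert 3 (step 5): P = [2, 3] / [5, 6] / [9];  Q = [1, 2] / [3, 5] / [4]
  Insert 7 (step 6): P = [2, 3, 7] / [5, 6] / [9];  Q = [1, 2, 6] / [3, 5] / [4]
  Insert 4 (step 7): P = [2, 3, 4] / [5, 6, 7] / [9];  Q = [1, 2, 6] / [3, 5, 7] / [4]
  Insert 8 (step 8): P = [2, 3, 4, 8] / [5, 6, 7] / [9];  Q = [1, 2, 6, 8] / [3, 5, 7] / [4]
  Insert 1 (step 9): P = [1, 3, 4, 8] / [2, 6, 7] / [5] / [9];  Q = [1, 2, 6, 8] / [3, 5, 7] / [4] / [9]
Final shape: (4, 3, 1, 1).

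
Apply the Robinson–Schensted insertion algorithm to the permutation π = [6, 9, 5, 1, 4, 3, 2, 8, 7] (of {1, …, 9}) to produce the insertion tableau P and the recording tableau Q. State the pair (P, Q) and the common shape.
P = [1, 2, 7] / [3, 8] / [4, 9] / [5] / [6];  Q = [1, 2, 8] / [3, 5] / [4, 9] / [6] / [7];  common shape = (3, 2, 2, 1, 1)

Row-insert the values π_1, π_2, … into P one at a time, bumping the leftmost entry strictly greater than the inserted value down to the next row. The recording tableau Q records, in position (i, j), the step at which that cell was added to P.
  Insert 6 (step 1): P = [6];  Q = [1]
  Insert 9 (step 2): P = [6, 9];  Q = [1, 2]
  Insert 5 (step 3): P = [5, 9] / [6];  Q = [1, 2] / [3]
  Insert 1 (step 4): P = [1, 9] / [5] / [6];  Q = [1, 2] / [3] / [4]
  Insert 4 (step 5): P = [1, 4] / [5, 9] / [6];  Q = [1, 2] / [3, 5] / [4]
  Insert 3 (step 6): P = [1, 3] / [4, 9] / [5] / [6];  Q = [1, 2] / [3, 5] / [4] / [6]
  Insert 2 (step 7): P = [1, 2] / [3, 9] / [4] / [5] / [6];  Q = [1, 2] / [3, 5] / [4] / [6] / [7]
  Insert 8 (step 8): P = [1, 2, 8] / [3, 9] / [4] / [5] / [6];  Q = [1, 2, 8] / [3, 5] / [4] / [6] / [7]
  Insert 7 (step 9): P = [1, 2, 7] / [3, 8] / [4, 9] / [5] / [6];  Q = [1, 2, 8] / [3, 5] / [4, 9] / [6] / [7]
Final shape: (3, 2, 2, 1, 1).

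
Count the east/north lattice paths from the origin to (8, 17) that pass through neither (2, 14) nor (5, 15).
Number of paths = 921255

Inclusion–exclusion. Total paths: C(25, 8) = 1081575. Through P₁: C(16, 2)·C(9, 6) = 10080. Through P₂: C(20, 5)·C(5, 3) = 155040. Since P₁ is strictly southwest of P₂, a monotone path through both must visit P₁ then P₂; paths through both = C(16, 2)·C(4, 3)·C(5, 3) = 4800. Avoid both = 1081575 − 10080 − 155040 + 4800 = 921255.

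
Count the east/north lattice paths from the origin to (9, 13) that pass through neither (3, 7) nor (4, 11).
Number of paths = 370475

Inclusion–exclusion. Total paths: C(22, 9) = 497420. Through P₁: C(10, 3)·C(12, 6) = 110880. Through P₂: C(15, 4)·C(7, 5) = 28665. Since P₁ is strictly southwest of P₂, a monotone path through both must visit P₁ then P₂; paths through both = C(10, 3)·C(5, 1)·C(7, 5) = 12600. Avoid both = 497420 − 110880 − 28665 + 12600 = 370475.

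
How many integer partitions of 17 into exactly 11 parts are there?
p(17, 11 parts) = 11

Partitions of n into exactly k parts are in bijection with partitions of n − k into at most k parts (subtract 1 from each part). So p(17, exactly 11) = p(6, parts ≤ 11). Computing via the recurrence p(m, j) = p(m, j−1) + p(m−j, j) gives 11.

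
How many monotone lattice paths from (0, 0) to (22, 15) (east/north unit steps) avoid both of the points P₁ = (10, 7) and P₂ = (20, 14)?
Number of paths = 3873082392

Inclusion–exclusion. Total paths: C(37, 22) = 9364199760. Through P₁: C(17, 10)·C(20, 12) = 2449864560. Through P₂: C(34, 20)·C(3, 2) = 4175926920. Since P₁ is strictly southwest of P₂, a monotone path through both must visit P₁ then P₂; paths through both = C(17, 10)·C(17, 10)·C(3, 2) = 1134674112. Avoid both = 9364199760 − 2449864560 − 4175926920 + 1134674112 = 3873082392.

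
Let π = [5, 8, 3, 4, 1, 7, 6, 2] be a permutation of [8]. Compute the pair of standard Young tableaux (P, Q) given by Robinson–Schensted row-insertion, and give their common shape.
P = [1, 2, 6] / [3, 4] / [5, 7] / [8];  Q = [1, 2, 6] / [3, 4] / [5, 7] / [8];  common shape = (3, 2, 2, 1)

Row-insert the values π_1, π_2, … into P one at a time, bumping the leftmost entry strictly greater than the inserted value down to the next row. The recording tableau Q records, in position (i, j), the step at which that cell was added to P.
  Insert 5 (step 1): P = [5];  Q = [1]
  Insert 8 (step 2): P = [5, 8];  Q = [1, 2]
  Insert 3 (step 3): P = [3, 8] / [5];  Q = [1, 2] / [3]
  Insert 4 (step 4): P = [3, 4] / [5, 8];  Q = [1, 2] / [3, 4]
  Insert 1 (step 5): P = [1, 4] / [3, 8] / [5];  Q = [1, 2] / [3, 4] / [5]
  Insert 7 (step 6): P = [1, 4, 7] / [3, 8] / [5];  Q = [1, 2, 6] / [3, 4] / [5]
  Insert 6 (step 7): P = [1, 4, 6] / [3, 7] / [5, 8];  Q = [1, 2, 6] / [3, 4] / [5, 7]
  Insert 2 (step 8): P = [1, 2, 6] / [3, 4] / [5, 7] / [8];  Q = [1, 2, 6] / [3, 4] / [5, 7] / [8]
Final shape: (3, 2, 2, 1).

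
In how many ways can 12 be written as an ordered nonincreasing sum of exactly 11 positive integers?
p(12, 11 parts) = 1

Partitions of n into exactly k parts ↔ partitions of n − k into at most k parts (subtract 1 from each part). For n = 12, k = 11, the partitions are: 2+1+1+1+1+1+1+1+1+1+1. Count = 1.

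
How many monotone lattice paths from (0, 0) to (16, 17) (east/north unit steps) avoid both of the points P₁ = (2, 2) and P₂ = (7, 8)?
Number of paths = 523355490

Inclusion–exclusion. Total paths: C(33, 16) = 1166803110. Through P₁: C(4, 2)·C(29, 14) = 465352560. Through P₂: C(15, 7)·C(18, 9) = 312869700. Since P₁ is strictly southwest of P₂, a monotone path through both must visit P₁ then P₂; paths through both = C(4, 2)·C(11, 5)·C(18, 9) = 134774640. Avoid both = 1166803110 − 465352560 − 312869700 + 134774640 = 523355490.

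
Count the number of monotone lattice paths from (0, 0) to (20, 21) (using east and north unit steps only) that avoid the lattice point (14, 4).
Number of paths = 268820039400

Total paths from (0, 0) to (20, 21): C(41, 20) = 269128937220. Paths through (14, 4): (paths (0, 0) → (14, 4)) × (paths (14, 4) → (20, 21)) = C(18, 14) · C(23, 6) = 3060 · 100947 = 308897820. Avoidance count = 269128937220 − 308897820 = 268820039400.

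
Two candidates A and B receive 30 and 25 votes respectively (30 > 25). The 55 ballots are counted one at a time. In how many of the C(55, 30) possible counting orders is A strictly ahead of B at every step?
Strict-lead orderings = 280531912316292

Total orderings of the 55 votes with 30 for A: C(55, 30) = 3085851035479212. By the Bertrand ballot formula (Cycle Lemma / reflection principle), the number of orderings in which A is strictly ahead of B throughout is (p − q)/(p + q) · C(p + q, p) = (30 − 25)/(30 + 25) · 3085851035479212 = 280531912316292.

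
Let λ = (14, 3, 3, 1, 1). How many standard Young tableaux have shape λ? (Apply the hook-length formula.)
# SYT of shape (14, 3, 3, 1, 1) = 10346336

Hook-length formula: f^λ = n! / Π hook(c), product over all cells c of the Young diagram. For λ = (14, 3, 3, 1, 1), n = 22 boxes. Hook lengths by row (left-to-right, top-to-bottom): [18, 15, 14, 11, 10, 9, 8, 7, 6, 5, 4, 3, 2, 1]; [6, 3, 2]; [5, 2, 1]; [2]; [1]. Product of hooks = 108637562880000. So f^λ = 22! / 108637562880000 = 1124000727777607680000 / 108637562880000 = 10346336.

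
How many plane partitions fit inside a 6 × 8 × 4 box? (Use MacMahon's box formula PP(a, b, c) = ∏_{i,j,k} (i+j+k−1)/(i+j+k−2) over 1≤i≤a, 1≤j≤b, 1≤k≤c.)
PP(6, 8, 4) = 90474964580

Evaluate the triple product over i = 1..6, j = 1..8, k = 1..4. The factors are (2/1) · (3/2) · (4/3) · (5/4) · (3/2) · (4/3) · (5/4) · (6/5) · … (192 factors total). The numerators and denominators telescope so the product is an integer; carrying out the multiplication exactly gives PP(6, 8, 4) = 90474964580.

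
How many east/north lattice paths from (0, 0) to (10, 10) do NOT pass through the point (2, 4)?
Number of paths = 139711

Total paths from (0, 0) to (10, 10): C(20, 10) = 184756. Paths through (2, 4): (paths (0, 0) → (2, 4)) × (paths (2, 4) → (10, 10)) = C(6, 2) · C(14, 8) = 15 · 3003 = 45045. Avoidance count = 184756 − 45045 = 139711.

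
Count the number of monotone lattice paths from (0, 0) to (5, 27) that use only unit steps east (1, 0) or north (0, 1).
Number of paths = 201376

A monotone lattice path from (0, 0) to (5, 27) consists of 5 east steps and 27 north steps in some order, so it is determined by which 5 of the 32 steps are east. The count is C(32, 5) = 201376.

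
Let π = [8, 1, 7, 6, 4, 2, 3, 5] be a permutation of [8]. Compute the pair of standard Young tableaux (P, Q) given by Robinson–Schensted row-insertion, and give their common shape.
P = [1, 2, 3, 5] / [4] / [6] / [7] / [8];  Q = [1, 3, 7, 8] / [2] / [4] / [5] / [6];  common shape = (4, 1, 1, 1, 1)

Row-insert the values π_1, π_2, … into P one at a time, bumping the leftmost entry strictly greater than the inserted value down to the next row. The recording tableau Q records, in position (i, j), the step at which that cell was added to P.
  Insert 8 (step 1): P = [8];  Q = [1]
  Insert 1 (step 2): P = [1] / [8];  Q = [1] / [2]
  Insert 7 (step 3): P = [1, 7] / [8];  Q = [1, 3] / [2]
  Insert 6 (step 4): P = [1, 6] / [7] / [8];  Q = [1, 3] / [2] / [4]
  Insert 4 (step 5): P = [1, 4] / [6] / [7] / [8];  Q = [1, 3] / [2] / [4] / [5]
  Insert 2 (step 6): P = [1, 2] / [4] / [6] / [7] / [8];  Q = [1, 3] / [2] / [4] / [5] / [6]
  Insert 3 (step 7): P = [1, 2, 3] / [4] / [6] / [7] / [8];  Q = [1, 3, 7] / [2] / [4] / [5] / [6]
  Insert 5 (step 8): P = [1, 2, 3, 5] / [4] / [6] / [7] / [8];  Q = [1, 3, 7, 8] / [2] / [4] / [5] / [6]
Final shape: (4, 1, 1, 1, 1).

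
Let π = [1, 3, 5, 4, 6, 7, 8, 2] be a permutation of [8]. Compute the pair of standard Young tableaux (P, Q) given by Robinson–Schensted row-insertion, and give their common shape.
P = [1, 2, 4, 6, 7, 8] / [3] / [5];  Q = [1, 2, 3, 5, 6, 7] / [4] / [8];  common shape = (6, 1, 1)

Row-insert the values π_1, π_2, … into P one at a time, bumping the leftmost entry strictly greater than the inserted value down to the next row. The recording tableau Q records, in position (i, j), the step at which that cell was added to P.
  Insert 1 (step 1): P = [1];  Q = [1]
  Insert 3 (step 2): P = [1, 3];  Q = [1, 2]
  Insert 5 (step 3): P = [1, 3, 5];  Q = [1, 2, 3]
  Insert 4 (step 4): P = [1, 3, 4] / [5];  Q = [1, 2, 3] / [4]
  Insert 6 (step 5): P = [1, 3, 4, 6] / [5];  Q = [1, 2, 3, 5] / [4]
  Insert 7 (step 6): P = [1, 3, 4, 6, 7] / [5];  Q = [1, 2, 3, 5, 6] / [4]
  Insert 8 (step 7): P = [1, 3, 4, 6, 7, 8] / [5];  Q = [1, 2, 3, 5, 6, 7] / [4]
  Insert 2 (step 8): P = [1, 2, 4, 6, 7, 8] / [3] / [5];  Q = [1, 2, 3, 5, 6, 7] / [4] / [8]
Final shape: (6, 1, 1).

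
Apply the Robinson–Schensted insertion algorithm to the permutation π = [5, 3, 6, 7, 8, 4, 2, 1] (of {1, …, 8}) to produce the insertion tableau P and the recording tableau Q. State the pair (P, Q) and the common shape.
P = [1, 4, 7, 8] / [2, 6] / [3] / [5];  Q = [1, 3, 4, 5] / [2, 6] / [7] / [8];  common shape = (4, 2, 1, 1)

Row-insert the values π_1, π_2, … into P one at a time, bumping the leftmost entry strictly greater than the inserted value down to the next row. The recording tableau Q records, in position (i, j), the step at which that cell was added to P.
  Insert 5 (step 1): P = [5];  Q = [1]
  Insert 3 (step 2): P = [3] / [5];  Q = [1] / [2]
  Insert 6 (step 3): P = [3, 6] / [5];  Q = [1, 3] / [2]
  Insert 7 (step 4): P = [3, 6, 7] / [5];  Q = [1, 3, 4] / [2]
  Insert 8 (step 5): P = [3, 6, 7, 8] / [5];  Q = [1, 3, 4, 5] / [2]
  Insert 4 (step 6): P = [3, 4, 7, 8] / [5, 6];  Q = [1, 3, 4, 5] / [2, 6]
  Insert 2 (step 7): P = [2, 4, 7, 8] / [3, 6] / [5];  Q = [1, 3, 4, 5] / [2, 6] / [7]
  Insert 1 (step 8): P = [1, 4, 7, 8] / [2, 6] / [3] / [5];  Q = [1, 3, 4, 5] / [2, 6] / [7] / [8]
Final shape: (4, 2, 1, 1).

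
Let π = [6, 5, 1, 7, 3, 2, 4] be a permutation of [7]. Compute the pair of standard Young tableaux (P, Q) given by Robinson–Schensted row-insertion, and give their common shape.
P = [1, 2, 4] / [3, 7] / [5] / [6];  Q = [1, 4, 7] / [2, 5] / [3] / [6];  common shape = (3, 2, 1, 1)

Row-insert the values π_1, π_2, … into P one at a time, bumping the leftmost entry strictly greater than the inserted value down to the next row. The recording tableau Q records, in position (i, j), the step at which that cell was added to P.
  Insert 6 (step 1): P = [6];  Q = [1]
  Insert 5 (step 2): P = [5] / [6];  Q = [1] / [2]
  Insert 1 (step 3): P = [1] / [5] / [6];  Q = [1] / [2] / [3]
  Insert 7 (step 4): P = [1, 7] / [5] / [6];  Q = [1, 4] / [2] / [3]
  Insert 3 (step 5): P = [1, 3] / [5, 7] / [6];  Q = [1, 4] / [2, 5] / [3]
  Insert 2 (step 6): P = [1, 2] / [3, 7] / [5] / [6];  Q = [1, 4] / [2, 5] / [3] / [6]
  Insert 4 (step 7): P = [1, 2, 4] / [3, 7] / [5] / [6];  Q = [1, 4, 7] / [2, 5] / [3] / [6]
Final shape: (3, 2, 1, 1).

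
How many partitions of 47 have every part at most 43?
p(47, parts ≤ 43) = 124747

Use the recurrence p(n, m) = p(n, m−1) + p(n−m, m): either the largest part is < m (count p(n, m−1)) or the largest part is exactly m (remove one copy of m, count p(n−m, m)). With p(0, ·) = 1 this gives p(47, parts ≤ 43) = 124747. (By conjugating Young diagrams, this also counts partitions of 47 into at most 43 parts.)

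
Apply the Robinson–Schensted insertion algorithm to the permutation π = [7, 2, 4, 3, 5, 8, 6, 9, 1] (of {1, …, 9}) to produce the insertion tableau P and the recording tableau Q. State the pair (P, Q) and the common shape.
P = [1, 3, 5, 6, 9] / [2, 8] / [4] / [7];  Q = [1, 3, 5, 6, 8] / [2, 7] / [4] / [9];  common shape = (5, 2, 1, 1)

Row-insert the values π_1, π_2, … into P one at a time, bumping the leftmost entry strictly greater than the inserted value down to the next row. The recording tableau Q records, in position (i, j), the step at which that cell was added to P.
  Insert 7 (step 1): P = [7];  Q = [1]
  Insert 2 (step 2): P = [2] / [7];  Q = [1] / [2]
  Insert 4 (step 3): P = [2, 4] / [7];  Q = [1, 3] / [2]
  Insert 3 (step 4): P = [2, 3] / [4] / [7];  Q = [1, 3] / [2] / [4]
  Insert 5 (step 5): P = [2, 3, 5] / [4] / [7];  Q = [1, 3, 5] / [2] / [4]
  Insert 8 (step 6): P = [2, 3, 5, 8] / [4] / [7];  Q = [1, 3, 5, 6] / [2] / [4]
  Insert 6 (step 7): P = [2, 3, 5, 6] / [4, 8] / [7];  Q = [1, 3, 5, 6] / [2, 7] / [4]
  Insert 9 (step 8): P = [2, 3, 5, 6, 9] / [4, 8] / [7];  Q = [1, 3, 5, 6, 8] / [2, 7] / [4]
  Insert 1 (step 9): P = [1, 3, 5, 6, 9] / [2, 8] / [4] / [7];  Q = [1, 3, 5, 6, 8] / [2, 7] / [4] / [9]
Final shape: (5, 2, 1, 1).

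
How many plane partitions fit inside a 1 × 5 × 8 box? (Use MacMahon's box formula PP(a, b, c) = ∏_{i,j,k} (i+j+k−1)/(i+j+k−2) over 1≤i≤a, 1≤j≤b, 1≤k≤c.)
PP(1, 5, 8) = 1287

Evaluate the triple product over i = 1..1, j = 1..5, k = 1..8. The factors are (2/1) · (3/2) · (4/3) · (5/4) · (6/5) · (7/6) · (8/7) · (9/8) · … (40 factors total). The numerators and denominators telescope so the product is an integer; carrying out the multiplication exactly gives PP(1, 5, 8) = 1287.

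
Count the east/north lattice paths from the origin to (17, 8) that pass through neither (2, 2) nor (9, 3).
Number of paths = 534627

Inclusion–exclusion. Total paths: C(25, 17) = 1081575. Through P₁: C(4, 2)·C(21, 15) = 325584. Through P₂: C(12, 9)·C(13, 8) = 283140. Since P₁ is strictly southwest of P₂, a monotone path through both must visit P₁ then P₂; paths through both = C(4, 2)·C(8, 7)·C(13, 8) = 61776. Avoid both = 1081575 − 325584 − 283140 + 61776 = 534627.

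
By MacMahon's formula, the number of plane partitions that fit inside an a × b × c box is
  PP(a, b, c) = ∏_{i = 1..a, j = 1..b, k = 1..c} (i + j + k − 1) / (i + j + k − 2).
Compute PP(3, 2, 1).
PP(3, 2, 1) = 10

Evaluate the triple product over i = 1..3, j = 1..2, k = 1..1. The factors are (2/1) · (3/2) · (3/2) · (4/3) · (4/3) · (5/4). The numerators and denominators telescope so the product is an integer; carrying out the multiplication exactly gives PP(3, 2, 1) = 10.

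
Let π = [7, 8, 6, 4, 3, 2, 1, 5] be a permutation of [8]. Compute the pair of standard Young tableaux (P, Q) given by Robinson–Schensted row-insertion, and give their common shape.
P = [1, 5] / [2, 8] / [3] / [4] / [6] / [7];  Q = [1, 2] / [3, 8] / [4] / [5] / [6] / [7];  common shape = (2, 2, 1, 1, 1, 1)

Row-insert the values π_1, π_2, … into P one at a time, bumping the leftmost entry strictly greater than the inserted value down to the next row. The recording tableau Q records, in position (i, j), the step at which that cell was added to P.
  Insert 7 (step 1): P = [7];  Q = [1]
  Insert 8 (step 2): P = [7, 8];  Q = [1, 2]
  Insert 6 (step 3): P = [6, 8] / [7];  Q = [1, 2] / [3]
  Insert 4 (step 4): P = [4, 8] / [6] / [7];  Q = [1, 2] / [3] / [4]
  Insert 3 (step 5): P = [3, 8] / [4] / [6] / [7];  Q = [1, 2] / [3] / [4] / [5]
  Insert 2 (step 6): P = [2, 8] / [3] / [4] / [6] / [7];  Q = [1, 2] / [3] / [4] / [5] / [6]
  Insert 1 (step 7): P = [1, 8] / [2] / [3] / [4] / [6] / [7];  Q = [1, 2] / [3] / [4] / [5] / [6] / [7]
  Insert 5 (step 8): P = [1, 5] / [2, 8] / [3] / [4] / [6] / [7];  Q = [1, 2] / [3, 8] / [4] / [5] / [6] / [7]
Final shape: (2, 2, 1, 1, 1, 1).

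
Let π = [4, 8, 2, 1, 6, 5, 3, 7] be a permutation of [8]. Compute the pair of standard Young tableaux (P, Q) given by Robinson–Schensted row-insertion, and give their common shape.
P = [1, 3, 7] / [2, 5] / [4, 6] / [8];  Q = [1, 2, 8] / [3, 5] / [4, 6] / [7];  common shape = (3, 2, 2, 1)

Row-insert the values π_1, π_2, … into P one at a time, bumping the leftmost entry strictly greater than the inserted value down to the next row. The recording tableau Q records, in position (i, j), the step at which that cell was added to P.
  Insert 4 (step 1): P = [4];  Q = [1]
  Insert 8 (step 2): P = [4, 8];  Q = [1, 2]
  Insert 2 (step 3): P = [2, 8] / [4];  Q = [1, 2] / [3]
  Insert 1 (step 4): P = [1, 8] / [2] / [4];  Q = [1, 2] / [3] / [4]
  Insert 6 (step 5): P = [1, 6] / [2, 8] / [4];  Q = [1, 2] / [3, 5] / [4]
  Insert 5 (step 6): P = [1, 5] / [2, 6] / [4, 8];  Q = [1, 2] / [3, 5] / [4, 6]
  Insert 3 (step 7): P = [1, 3] / [2, 5] / [4, 6] / [8];  Q = [1, 2] / [3, 5] / [4, 6] / [7]
  Insert 7 (step 8): P = [1, 3, 7] / [2, 5] / [4, 6] / [8];  Q = [1, 2, 8] / [3, 5] / [4, 6] / [7]
Final shape: (3, 2, 2, 1).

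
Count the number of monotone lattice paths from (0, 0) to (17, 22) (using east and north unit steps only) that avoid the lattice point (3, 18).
Number of paths = 51017048010

Total paths from (0, 0) to (17, 22): C(39, 17) = 51021117810. Paths through (3, 18): (paths (0, 0) → (3, 18)) × (paths (3, 18) → (17, 22)) = C(21, 3) · C(18, 14) = 1330 · 3060 = 4069800. Avoidance count = 51021117810 − 4069800 = 51017048010.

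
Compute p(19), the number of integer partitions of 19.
p(19) = 490

Compute p(n) via the recurrence p(n, m) = p(n, m−1) + p(n−m, m), where p(n, m) counts partitions of n with all parts ≤ m and p(n) = p(n, n). The base cases are p(0, m) = 1 and p(n, 0) = 0 for n > 0. Filling the table yields p(19) = 490. (Euler's pentagonal recurrence is an alternative.)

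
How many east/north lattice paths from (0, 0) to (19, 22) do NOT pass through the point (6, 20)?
Number of paths = 244638496050

Total paths from (0, 0) to (19, 22): C(41, 19) = 244662670200. Paths through (6, 20): (paths (0, 0) → (6, 20)) × (paths (6, 20) → (19, 22)) = C(26, 6) · C(15, 13) = 230230 · 105 = 24174150. Avoidance count = 244662670200 − 24174150 = 244638496050.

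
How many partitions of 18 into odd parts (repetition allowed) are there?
p_odd(18) = 46

Enumerate partitions using only odd parts via the recurrence o(n, m) = o(n, m−2) + o(n−m, m) over odd m, starting from the largest odd part ≤ n. This gives p_odd(18) = 46. (Euler's theorem: equals the count of distinct-part partitions.)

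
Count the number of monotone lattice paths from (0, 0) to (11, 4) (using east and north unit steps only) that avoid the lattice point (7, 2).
Number of paths = 825

Total paths from (0, 0) to (11, 4): C(15, 11) = 1365. Paths through (7, 2): (paths (0, 0) → (7, 2)) × (paths (7, 2) → (11, 4)) = C(9, 7) · C(6, 4) = 36 · 15 = 540. Avoidance count = 1365 − 540 = 825.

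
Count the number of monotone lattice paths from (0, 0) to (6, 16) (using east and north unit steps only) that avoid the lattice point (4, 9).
Number of paths = 48873

Total paths from (0, 0) to (6, 16): C(22, 6) = 74613. Paths through (4, 9): (paths (0, 0) → (4, 9)) × (paths (4, 9) → (6, 16)) = C(13, 4) · C(9, 2) = 715 · 36 = 25740. Avoidance count = 74613 − 25740 = 48873.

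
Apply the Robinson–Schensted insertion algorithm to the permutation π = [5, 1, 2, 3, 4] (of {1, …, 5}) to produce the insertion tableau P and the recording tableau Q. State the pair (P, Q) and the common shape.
P = [1, 2, 3, 4] / [5];  Q = [1, 3, 4, 5] / [2];  common shape = (4, 1)

Row-insert the values π_1, π_2, … into P one at a time, bumping the leftmost entry strictly greater than the inserted value down to the next row. The recording tableau Q records, in position (i, j), the step at which that cell was added to P.
  Insert 5 (step 1): P = [5];  Q = [1]
  Insert 1 (step 2): P = [1] / [5];  Q = [1] / [2]
  Insert 2 (step 3): P = [1, 2] / [5];  Q = [1, 3] / [2]
  Insert 3 (step 4): P = [1, 2, 3] / [5];  Q = [1, 3, 4] / [2]
  Insert 4 (step 5): P = [1, 2, 3, 4] / [5];  Q = [1, 3, 4, 5] / [2]
Final shape: (4, 1).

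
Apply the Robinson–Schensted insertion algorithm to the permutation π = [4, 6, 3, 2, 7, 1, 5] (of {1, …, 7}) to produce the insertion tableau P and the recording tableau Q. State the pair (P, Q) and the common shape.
P = [1, 5, 7] / [2, 6] / [3] / [4];  Q = [1, 2, 5] / [3, 7] / [4] / [6];  common shape = (3, 2, 1, 1)

Row-insert the values π_1, π_2, … into P one at a time, bumping the leftmost entry strictly greater than the inserted value down to the next row. The recording tableau Q records, in position (i, j), the step at which that cell was added to P.
  Insert 4 (step 1): P = [4];  Q = [1]
  Insert 6 (step 2): P = [4, 6];  Q = [1, 2]
  Insert 3 (step 3): P = [3, 6] / [4];  Q = [1, 2] / [3]
  Insert 2 (step 4): P = [2, 6] / [3] / [4];  Q = [1, 2] / [3] / [4]
  Insert 7 (step 5): P = [2, 6, 7] / [3] / [4];  Q = [1, 2, 5] / [3] / [4]
  Insert 1 (step 6): P = [1, 6, 7] / [2] / [3] / [4];  Q = [1, 2, 5] / [3] / [4] / [6]
  Insert 5 (step 7): P = [1, 5, 7] / [2, 6] / [3] / [4];  Q = [1, 2, 5] / [3, 7] / [4] / [6]
Final shape: (3, 2, 1, 1).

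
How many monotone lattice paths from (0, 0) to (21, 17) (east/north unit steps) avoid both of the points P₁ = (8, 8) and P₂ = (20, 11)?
Number of paths = 21827632725

Inclusion–exclusion. Total paths: C(38, 21) = 28781143380. Through P₁: C(16, 8)·C(22, 13) = 6401795400. Through P₂: C(31, 20)·C(7, 1) = 592706205. Since P₁ is strictly southwest of P₂, a monotone path through both must visit P₁ then P₂; paths through both = C(16, 8)·C(15, 12)·C(7, 1) = 40990950. Avoid both = 28781143380 − 6401795400 − 592706205 + 40990950 = 21827632725.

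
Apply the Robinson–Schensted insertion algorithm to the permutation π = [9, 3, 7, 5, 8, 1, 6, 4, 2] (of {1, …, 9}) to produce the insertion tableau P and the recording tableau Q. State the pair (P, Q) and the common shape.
P = [1, 2, 6] / [3, 4] / [5, 8] / [7] / [9];  Q = [1, 3, 5] / [2, 7] / [4, 8] / [6] / [9];  common shape = (3, 2, 2, 1, 1)

Row-insert the values π_1, π_2, … into P one at a time, bumping the leftmost entry strictly greater than the inserted value down to the next row. The recording tableau Q records, in position (i, j), the step at which that cell was added to P.
  Insert 9 (step 1): P = [9];  Q = [1]
  Insert 3 (step 2): P = [3] / [9];  Q = [1] / [2]
  Insert 7 (step 3): P = [3, 7] / [9];  Q = [1, 3] / [2]
  Insert 5 (step 4): P = [3, 5] / [7] / [9];  Q = [1, 3] / [2] / [4]
  Insert 8 (step 5): P = [3, 5, 8] / [7] / [9];  Q = [1, 3, 5] / [2] / [4]
  Insert 1 (step 6): P = [1, 5, 8] / [3] / [7] / [9];  Q = [1, 3, 5] / [2] / [4] / [6]
  Insert 6 (step 7): P = [1, 5, 6] / [3, 8] / [7] / [9];  Q = [1, 3, 5] / [2, 7] / [4] / [6]
  Insert 4 (step 8): P = [1, 4, 6] / [3, 5] / [7, 8] / [9];  Q = [1, 3, 5] / [2, 7] / [4, 8] / [6]
  Insert 2 (step 9): P = [1, 2, 6] / [3, 4] / [5, 8] / [7] / [9];  Q = [1, 3, 5] / [2, 7] / [4, 8] / [6] / [9]
Final shape: (3, 2, 2, 1, 1).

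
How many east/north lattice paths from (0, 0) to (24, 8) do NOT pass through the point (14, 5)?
Number of paths = 7192692

Total paths from (0, 0) to (24, 8): C(32, 24) = 10518300. Paths through (14, 5): (paths (0, 0) → (14, 5)) × (paths (14, 5) → (24, 8)) = C(19, 14) · C(13, 10) = 11628 · 286 = 3325608. Avoidance count = 10518300 − 3325608 = 7192692.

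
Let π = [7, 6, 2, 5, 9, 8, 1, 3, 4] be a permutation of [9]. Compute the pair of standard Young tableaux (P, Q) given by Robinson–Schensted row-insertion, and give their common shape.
P = [1, 3, 4] / [2, 5, 8] / [6, 9] / [7];  Q = [1, 4, 5] / [2, 6, 9] / [3, 8] / [7];  common shape = (3, 3, 2, 1)

Row-insert the values π_1, π_2, … into P one at a time, bumping the leftmost entry strictly greater than the inserted value down to the next row. The recording tableau Q records, in position (i, j), the step at which that cell was added to P.
  Insert 7 (step 1): P = [7];  Q = [1]
  Insert 6 (step 2): P = [6] / [7];  Q = [1] / [2]
  Insert 2 (step 3): P = [2] / [6] / [7];  Q = [1] / [2] / [3]
  Insert 5 (step 4): P = [2, 5] / [6] / [7];  Q = [1, 4] / [2] / [3]
  Insert 9 (step 5): P = [2, 5, 9] / [6] / [7];  Q = [1, 4, 5] / [2] / [3]
  Insert 8 (step 6): P = [2, 5, 8] / [6, 9] / [7];  Q = [1, 4, 5] / [2, 6] / [3]
  Insert 1 (step 7): P = [1, 5, 8] / [2, 9] / [6] / [7];  Q = [1, 4, 5] / [2, 6] / [3] / [7]
  Insert 3 (step 8): P = [1, 3, 8] / [2, 5] / [6, 9] / [7];  Q = [1, 4, 5] / [2, 6] / [3, 8] / [7]
  Insert 4 (step 9): P = [1, 3, 4] / [2, 5, 8] / [6, 9] / [7];  Q = [1, 4, 5] / [2, 6, 9] / [3, 8] / [7]
Final shape: (3, 3, 2, 1).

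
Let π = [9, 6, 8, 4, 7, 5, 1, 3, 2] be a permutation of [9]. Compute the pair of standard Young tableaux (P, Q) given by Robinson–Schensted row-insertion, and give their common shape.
P = [1, 2] / [3, 5] / [4, 7] / [6] / [8] / [9];  Q = [1, 3] / [2, 5] / [4, 8] / [6] / [7] / [9];  common shape = (2, 2, 2, 1, 1, 1)

Row-insert the values π_1, π_2, … into P one at a time, bumping the leftmost entry strictly greater than the inserted value down to the next row. The recording tableau Q records, in position (i, j), the step at which that cell was added to P.
  Insert 9 (step 1): P = [9];  Q = [1]
  Insert 6 (step 2): P = [6] / [9];  Q = [1] / [2]
  Insert 8 (step 3): P = [6, 8] / [9];  Q = [1, 3] / [2]
  Insert 4 (step 4): P = [4, 8] / [6] / [9];  Q = [1, 3] / [2] / [4]
  Insert 7 (step 5): P = [4, 7] / [6, 8] / [9];  Q = [1, 3] / [2, 5] / [4]
  Insert 5 (step 6): P = [4, 5] / [6, 7] / [8] / [9];  Q = [1, 3] / [2, 5] / [4] / [6]
  Insert 1 (step 7): P = [1, 5] / [4, 7] / [6] / [8] / [9];  Q = [1, 3] / [2, 5] / [4] / [6] / [7]
  Insert 3 (step 8): P = [1, 3] / [4, 5] / [6, 7] / [8] / [9];  Q = [1, 3] / [2, 5] / [4, 8] / [6] / [7]
  Insert 2 (step 9): P = [1, 2] / [3, 5] / [4, 7] / [6] / [8] / [9];  Q = [1, 3] / [2, 5] / [4, 8] / [6] / [7] / [9]
Final shape: (2, 2, 2, 1, 1, 1).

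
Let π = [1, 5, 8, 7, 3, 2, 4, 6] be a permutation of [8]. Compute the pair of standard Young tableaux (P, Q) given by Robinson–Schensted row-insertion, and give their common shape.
P = [1, 2, 4, 6] / [3, 7] / [5] / [8];  Q = [1, 2, 3, 8] / [4, 7] / [5] / [6];  common shape = (4, 2, 1, 1)

Row-insert the values π_1, π_2, … into P one at a time, bumping the leftmost entry strictly greater than the inserted value down to the next row. The recording tableau Q records, in position (i, j), the step at which that cell was added to P.
  Insert 1 (step 1): P = [1];  Q = [1]
  Insert 5 (step 2): P = [1, 5];  Q = [1, 2]
  Insert 8 (step 3): P = [1, 5, 8];  Q = [1, 2, 3]
  Insert 7 (step 4): P = [1, 5, 7] / [8];  Q = [1, 2, 3] / [4]
  Insert 3 (step 5): P = [1, 3, 7] / [5] / [8];  Q = [1, 2, 3] / [4] / [5]
  Insert 2 (step 6): P = [1, 2, 7] / [3] / [5] / [8];  Q = [1, 2, 3] / [4] / [5] / [6]
  Insert 4 (step 7): P = [1, 2, 4] / [3, 7] / [5] / [8];  Q = [1, 2, 3] / [4, 7] / [5] / [6]
  Insert 6 (step 8): P = [1, 2, 4, 6] / [3, 7] / [5] / [8];  Q = [1, 2, 3, 8] / [4, 7] / [5] / [6]
Final shape: (4, 2, 1, 1).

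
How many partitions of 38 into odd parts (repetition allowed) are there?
p_odd(38) = 864

Enumerate partitions using only odd parts via the recurrence o(n, m) = o(n, m−2) + o(n−m, m) over odd m, starting from the largest odd part ≤ n. This gives p_odd(38) = 864. (Euler's theorem: equals the count of distinct-part partitions.)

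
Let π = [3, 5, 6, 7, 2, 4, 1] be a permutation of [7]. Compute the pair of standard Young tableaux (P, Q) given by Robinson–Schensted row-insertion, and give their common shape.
P = [1, 4, 6, 7] / [2, 5] / [3];  Q = [1, 2, 3, 4] / [5, 6] / [7];  common shape = (4, 2, 1)

Row-insert the values π_1, π_2, … into P one at a time, bumping the leftmost entry strictly greater than the inserted value down to the next row. The recording tableau Q records, in position (i, j), the step at which that cell was added to P.
  Insert 3 (step 1): P = [3];  Q = [1]
  Insert 5 (step 2): P = [3, 5];  Q = [1, 2]
  Insert 6 (step 3): P = [3, 5, 6];  Q = [1, 2, 3]
  Insert 7 (step 4): P = [3, 5, 6, 7];  Q = [1, 2, 3, 4]
  Insert 2 (step 5): P = [2, 5, 6, 7] / [3];  Q = [1, 2, 3, 4] / [5]
  Insert 4 (step 6): P = [2, 4, 6, 7] / [3, 5];  Q = [1, 2, 3, 4] / [5, 6]
  Insert 1 (step 7): P = [1, 4, 6, 7] / [2, 5] / [3];  Q = [1, 2, 3, 4] / [5, 6] / [7]
Final shape: (4, 2, 1).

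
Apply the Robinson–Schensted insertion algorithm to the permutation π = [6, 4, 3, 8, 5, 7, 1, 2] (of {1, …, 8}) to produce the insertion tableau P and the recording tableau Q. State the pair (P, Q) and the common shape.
P = [1, 2, 7] / [3, 5] / [4, 8] / [6];  Q = [1, 4, 6] / [2, 5] / [3, 8] / [7];  common shape = (3, 2, 2, 1)

Row-insert the values π_1, π_2, … into P one at a time, bumping the leftmost entry strictly greater than the inserted value down to the next row. The recording tableau Q records, in position (i, j), the step at which that cell was added to P.
  Insert 6 (step 1): P = [6];  Q = [1]
  Insert 4 (step 2): P = [4] / [6];  Q = [1] / [2]
  Insert 3 (step 3): P = [3] / [4] / [6];  Q = [1] / [2] / [3]
  Insert 8 (step 4): P = [3, 8] / [4] / [6];  Q = [1, 4] / [2] / [3]
  Insert 5 (step 5): P = [3, 5] / [4, 8] / [6];  Q = [1, 4] / [2, 5] / [3]
  Insert 7 (step 6): P = [3, 5, 7] / [4, 8] / [6];  Q = [1, 4, 6] / [2, 5] / [3]
  Insert 1 (step 7): P = [1, 5, 7] / [3, 8] / [4] / [6];  Q = [1, 4, 6] / [2, 5] / [3] / [7]
  Insert 2 (step 8): P = [1, 2, 7] / [3, 5] / [4, 8] / [6];  Q = [1, 4, 6] / [2, 5] / [3, 8] / [7]
Final shape: (3, 2, 2, 1).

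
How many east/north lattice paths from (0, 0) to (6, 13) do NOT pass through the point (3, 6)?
Number of paths = 17052

Total paths from (0, 0) to (6, 13): C(19, 6) = 27132. Paths through (3, 6): (paths (0, 0) → (3, 6)) × (paths (3, 6) → (6, 13)) = C(9, 3) · C(10, 3) = 84 · 120 = 10080. Avoidance count = 27132 − 10080 = 17052.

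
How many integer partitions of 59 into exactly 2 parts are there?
p(59, 2 parts) = 29

Partitions of n into exactly k parts are in bijection with partitions of n − k into at most k parts (subtract 1 from each part). So p(59, exactly 2) = p(57, parts ≤ 2). Computing via the recurrence p(m, j) = p(m, j−1) + p(m−j, j) gives 29.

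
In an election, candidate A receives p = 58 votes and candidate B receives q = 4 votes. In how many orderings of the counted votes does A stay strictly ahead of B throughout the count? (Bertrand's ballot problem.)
Strict-lead orderings = 485865

Total orderings of the 62 votes with 58 for A: C(62, 58) = 557845. By the Bertrand ballot formula (Cycle Lemma / reflection principle), the number of orderings in which A is strictly ahead of B throughout is (p − q)/(p + q) · C(p + q, p) = (58 − 4)/(58 + 4) · 557845 = 485865.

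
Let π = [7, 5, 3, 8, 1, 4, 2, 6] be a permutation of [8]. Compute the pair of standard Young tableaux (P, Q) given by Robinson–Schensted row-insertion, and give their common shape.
P = [1, 2, 6] / [3, 4] / [5, 8] / [7];  Q = [1, 4, 8] / [2, 6] / [3, 7] / [5];  common shape = (3, 2, 2, 1)

Row-insert the values π_1, π_2, … into P one at a time, bumping the leftmost entry strictly greater than the inserted value down to the next row. The recording tableau Q records, in position (i, j), the step at which that cell was added to P.
  Insert 7 (step 1): P = [7];  Q = [1]
  Insert 5 (step 2): P = [5] / [7];  Q = [1] / [2]
  Insert 3 (step 3): P = [3] / [5] / [7];  Q = [1] / [2] / [3]
  Insert 8 (step 4): P = [3, 8] / [5] / [7];  Q = [1, 4] / [2] / [3]
  Insert 1 (step 5): P = [1, 8] / [3] / [5] / [7];  Q = [1, 4] / [2] / [3] / [5]
  Insert 4 (step 6): P = [1, 4] / [3, 8] / [5] / [7];  Q = [1, 4] / [2, 6] / [3] / [5]
  Insert 2 (step 7): P = [1, 2] / [3, 4] / [5, 8] / [7];  Q = [1, 4] / [2, 6] / [3, 7] / [5]
  Insert 6 (step 8): P = [1, 2, 6] / [3, 4] / [5, 8] / [7];  Q = [1, 4, 8] / [2, 6] / [3, 7] / [5]
Final shape: (3, 2, 2, 1).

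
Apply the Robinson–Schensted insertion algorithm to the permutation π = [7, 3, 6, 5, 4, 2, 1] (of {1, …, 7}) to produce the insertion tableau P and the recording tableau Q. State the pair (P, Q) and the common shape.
P = [1, 4] / [2] / [3] / [5] / [6] / [7];  Q = [1, 3] / [2] / [4] / [5] / [6] / [7];  common shape = (2, 1, 1, 1, 1, 1)

Row-insert the values π_1, π_2, … into P one at a time, bumping the leftmost entry strictly greater than the inserted value down to the next row. The recording tableau Q records, in position (i, j), the step at which that cell was added to P.
  Insert 7 (step 1): P = [7];  Q = [1]
  Insert 3 (step 2): P = [3] / [7];  Q = [1] / [2]
  Insert 6 (step 3): P = [3, 6] / [7];  Q = [1, 3] / [2]
  Insert 5 (step 4): P = [3, 5] / [6] / [7];  Q = [1, 3] / [2] / [4]
  Insert 4 (step 5): P = [3, 4] / [5] / [6] / [7];  Q = [1, 3] / [2] / [4] / [5]
  Insert 2 (step 6): P = [2, 4] / [3] / [5] / [6] / [7];  Q = [1, 3] / [2] / [4] / [5] / [6]
  Insert 1 (step 7): P = [1, 4] / [2] / [3] / [5] / [6] / [7];  Q = [1, 3] / [2] / [4] / [5] / [6] / [7]
Final shape: (2, 1, 1, 1, 1, 1).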